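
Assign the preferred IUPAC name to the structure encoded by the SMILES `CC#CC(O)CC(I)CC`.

6-iodooct-2-yn-4-ol

The longest carbon chain that includes the –OH group and the multiple bond has 8 carbons, so the parent hydride is octane.
The highest-priority functional group is an alcohol (–OH), so the name ends in -ol.
The chain contains a C≡C triple bond, so the unsaturation ending is -yne.
Number the chain so that numbering from this end puts the hydroxyl group at C-4 rather than C-5.
That gives the hydroxyl at C-4; the triple bond between C-2 and C-3; an iodo group at C-6.
The name is 6-iodooct-2-yn-4-ol.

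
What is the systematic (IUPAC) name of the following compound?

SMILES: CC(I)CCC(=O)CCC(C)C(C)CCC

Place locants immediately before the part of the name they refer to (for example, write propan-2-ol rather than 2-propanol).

The longest carbon chain that includes the carbonyl has 12 carbons, so the parent hydride is dodecane.
The principal characteristic group is a ketone (C=O on an internal carbon), named with the suffix -one.
The numbering direction is chosen so that numbering from this end puts the carbonyl group at C-5 rather than C-8.
That gives the carbonyl at C-5; an iodo group at C-2; methyl groups at C-8 and C-9.
Substituent prefixes are cited in alphabetical order (multiplying prefixes like di-/tri- are ignored for ordering).
Assembling the pieces gives 2-iodo-8,9-dimethyldodecan-5-one.

2-iodo-8,9-dimethyldodecan-5-one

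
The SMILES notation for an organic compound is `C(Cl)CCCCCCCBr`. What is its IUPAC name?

The parent chain contains 8 carbons (octane).
Number the chain so that the locant sets are identical either way, so the alphabetically earlier bromo substituent takes the lower locant (1 rather than 8).
With this numbering: a bromo group at C-1; a chloro group at C-8.
Prefixes are listed alphabetically: bromo, chloro.
Assembling the pieces gives 1-bromo-8-chlorooctane.

1-bromo-8-chlorooctane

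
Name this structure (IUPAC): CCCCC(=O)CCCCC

decan-5-one

Counting along the main chain through the carbonyl gives 10 carbons: the parent is decane.
A ketone (C=O on an internal carbon) is the principal characteristic group, giving the suffix -one.
The numbering direction is chosen so that numbering from this end puts the carbonyl group at C-5 rather than C-6.
This places the carbonyl at C-5.
Assembling the pieces gives decan-5-one.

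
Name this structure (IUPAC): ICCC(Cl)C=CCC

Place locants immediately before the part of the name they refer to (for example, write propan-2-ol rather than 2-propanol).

Counting along the main chain through the multiple bond gives 7 carbons: the parent is heptane.
The chain contains a C=C double bond, so the unsaturation ending is -ene.
Number the chain so that numbering from this end puts the double bond at C-3 rather than C-4.
With this numbering: the double bond between C-3 and C-4; a chloro group at C-5; an iodo group at C-7.
The substituents are ordered alphabetically, ignoring any di-/tri- multipliers.
The name is 5-chloro-7-iodohept-3-ene.

5-chloro-7-iodohept-3-ene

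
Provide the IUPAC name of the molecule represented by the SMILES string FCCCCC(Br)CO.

2-bromo-6-fluorohexan-1-ol

The longest carbon chain that includes the –OH group has 6 carbons, so the parent hydride is hexane.
The highest-priority functional group is an alcohol (–OH), so the name ends in -ol.
The numbering direction is chosen so that numbering from this end puts the hydroxyl group at C-1 rather than C-6.
With this numbering: the hydroxyl at C-1; a bromo group at C-2; a fluoro group at C-6.
Substituent prefixes are cited in alphabetical order (multiplying prefixes like di-/tri- are ignored for ordering).
Assembling the pieces gives 2-bromo-6-fluorohexan-1-ol.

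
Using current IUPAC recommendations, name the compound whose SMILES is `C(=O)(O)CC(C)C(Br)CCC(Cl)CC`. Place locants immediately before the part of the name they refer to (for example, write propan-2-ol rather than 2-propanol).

The longest chain bearing the –COOH group is 9 carbons long (nonane).
The principal characteristic group is a carboxylic acid (terminal –COOH), named with the suffix -oic acid.
The numbering direction is chosen so that the carboxylic acid carbon is C-1 by definition.
This places a bromo group at C-4; a chloro group at C-7; a methyl group at C-3.
Substituent prefixes are cited in alphabetical order (multiplying prefixes like di-/tri- are ignored for ordering).
The name is 4-bromo-7-chloro-3-methylnonanoic acid.

4-bromo-7-chloro-3-methylnonanoic acid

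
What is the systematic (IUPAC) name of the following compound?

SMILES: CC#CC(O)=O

but-2-ynoic acid

The longest chain bearing the –COOH group and the multiple bond is 4 carbons long (butane).
The highest-priority functional group is a carboxylic acid (terminal –COOH), so the name ends in -oic acid.
A C≡C triple bond in the chain gives the infix -yne-.
The numbering direction is chosen so that the carboxylic acid carbon is C-1 by definition.
With this numbering: the triple bond between C-2 and C-3.
Assembling the pieces gives but-2-ynoic acid.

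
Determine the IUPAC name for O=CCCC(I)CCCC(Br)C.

Counting along the main chain through the –CHO group gives 9 carbons: the parent is nonane.
The principal characteristic group is an aldehyde (terminal –CHO), named with the suffix -al.
Choose the numbering such that the aldehyde carbon is C-1 by definition.
This places a bromo group at C-8; an iodo group at C-4.
Prefixes are listed alphabetically: bromo, iodo.
The name is 8-bromo-4-iodononanal.

8-bromo-4-iodononanal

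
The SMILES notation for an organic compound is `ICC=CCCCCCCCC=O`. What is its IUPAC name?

Counting along the main chain through the –CHO group and the multiple bond gives 11 carbons: the parent is undecane.
An aldehyde (terminal –CHO) is the principal characteristic group, giving the suffix -al.
There is one C=C double bond, indicated by the ending -ene.
Number the chain so that the aldehyde carbon is C-1 by definition.
That gives the double bond between C-9 and C-10; an iodo group at C-11.
Putting it together: 11-iodoundec-9-enal.

11-iodoundec-9-enal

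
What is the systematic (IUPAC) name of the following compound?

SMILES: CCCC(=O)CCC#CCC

dec-7-yn-4-one

The longest chain bearing the carbonyl and the multiple bond is 10 carbons long (decane).
The highest-priority functional group is a ketone (C=O on an internal carbon), so the name ends in -one.
There is one C≡C triple bond, indicated by the ending -yne.
Number the chain so that numbering from this end puts the carbonyl group at C-4 rather than C-7.
With this numbering: the carbonyl at C-4; the triple bond between C-7 and C-8.
Assembling the pieces gives dec-7-yn-4-one.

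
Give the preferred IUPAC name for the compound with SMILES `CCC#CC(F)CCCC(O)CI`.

Counting along the main chain through the –OH group and the multiple bond gives 10 carbons: the parent is decane.
The principal characteristic group is an alcohol (–OH), named with the suffix -ol.
There is one C≡C triple bond, indicated by the ending -yne.
Choose the numbering such that numbering from this end puts the hydroxyl group at C-2 rather than C-9.
With this numbering: the hydroxyl at C-2; the triple bond between C-7 and C-8; a fluoro group at C-6; an iodo group at C-1.
Substituent prefixes are cited in alphabetical order (multiplying prefixes like di-/tri- are ignored for ordering).
The name is 6-fluoro-1-iododec-7-yn-2-ol.

6-fluoro-1-iododec-7-yn-2-ol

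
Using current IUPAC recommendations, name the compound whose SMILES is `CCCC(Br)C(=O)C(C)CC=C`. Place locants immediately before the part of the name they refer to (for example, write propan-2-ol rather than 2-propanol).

6-bromo-4-methylnon-1-en-5-one

Counting along the main chain through the carbonyl and the multiple bond gives 9 carbons: the parent is nonane.
The highest-priority functional group is a ketone (C=O on an internal carbon), so the name ends in -one.
There is one C=C double bond, indicated by the ending -ene.
The numbering direction is chosen so that numbering from this end puts the double bond at C-1 rather than C-8.
With this numbering: the carbonyl at C-5; the double bond between C-1 and C-2; a bromo group at C-6; a methyl group at C-4.
The substituents are ordered alphabetically, ignoring any di-/tri- multipliers.
Assembling the pieces gives 6-bromo-4-methylnon-1-en-5-one.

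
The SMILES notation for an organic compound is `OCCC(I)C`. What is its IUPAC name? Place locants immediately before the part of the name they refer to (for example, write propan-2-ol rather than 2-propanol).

Counting along the main chain through the –OH group gives 4 carbons: the parent is butane.
The highest-priority functional group is an alcohol (–OH), so the name ends in -ol.
The numbering direction is chosen so that numbering from this end puts the hydroxyl group at C-1 rather than C-4.
That gives the hydroxyl at C-1; an iodo group at C-3.
The name is 3-iodobutan-1-ol.

3-iodobutan-1-ol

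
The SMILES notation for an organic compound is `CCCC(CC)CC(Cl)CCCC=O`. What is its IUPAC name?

5-chloro-7-ethyldecanal

The longest chain bearing the –CHO group is 10 carbons long (decane).
The highest-priority functional group is an aldehyde (terminal –CHO), so the name ends in -al.
Number the chain so that the aldehyde carbon is C-1 by definition.
With this numbering: a chloro group at C-5; an ethyl group at C-7.
Substituent prefixes are cited in alphabetical order (multiplying prefixes like di-/tri- are ignored for ordering).
Putting it together: 5-chloro-7-ethyldecanal.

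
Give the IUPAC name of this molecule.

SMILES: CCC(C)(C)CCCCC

The longest carbon chain is 8 atoms: the parent is octane.
The numbering direction is chosen so that the substituent locant set {3,3} is lower than {6,6} at the first point of difference.
With this numbering: two methyl groups at C-3.
Putting it together: 3,3-dimethyloctane.

3,3-dimethyloctane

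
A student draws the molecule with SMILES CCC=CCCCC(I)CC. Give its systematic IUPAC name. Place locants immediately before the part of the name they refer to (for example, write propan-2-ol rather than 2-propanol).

8-iododec-3-ene

The longest chain bearing the multiple bond is 10 carbons long (decane).
A C=C double bond in the chain gives the infix -ene-.
Number the chain so that numbering from this end puts the double bond at C-3 rather than C-7.
With this numbering: the double bond between C-3 and C-4; an iodo group at C-8.
Assembling the pieces gives 8-iododec-3-ene.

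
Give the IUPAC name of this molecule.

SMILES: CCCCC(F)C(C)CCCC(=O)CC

8-fluoro-7-methyldodecan-3-one

The longest chain bearing the carbonyl is 12 carbons long (dodecane).
A ketone (C=O on an internal carbon) is the principal characteristic group, giving the suffix -one.
The numbering direction is chosen so that numbering from this end puts the carbonyl group at C-3 rather than C-10.
This places the carbonyl at C-3; a fluoro group at C-8; a methyl group at C-7.
Substituent prefixes are cited in alphabetical order (multiplying prefixes like di-/tri- are ignored for ordering).
Assembling the pieces gives 8-fluoro-7-methyldodecan-3-one.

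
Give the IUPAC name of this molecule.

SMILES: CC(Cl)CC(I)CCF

The parent chain contains 6 carbons (hexane).
Choose the numbering such that the substituent locant set {1,3,5} is lower than {2,4,6} at the first point of difference.
This places a chloro group at C-5; a fluoro group at C-1; an iodo group at C-3.
Prefixes are listed alphabetically: chloro, fluoro, iodo.
Putting it together: 5-chloro-1-fluoro-3-iodohexane.

5-chloro-1-fluoro-3-iodohexane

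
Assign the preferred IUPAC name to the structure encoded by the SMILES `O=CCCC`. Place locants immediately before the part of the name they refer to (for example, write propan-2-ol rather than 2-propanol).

butanal

The longest chain bearing the –CHO group is 4 carbons long (butane).
The principal characteristic group is an aldehyde (terminal –CHO), named with the suffix -al.
The numbering direction is chosen so that the aldehyde carbon is C-1 by definition.
Putting it together: butanal.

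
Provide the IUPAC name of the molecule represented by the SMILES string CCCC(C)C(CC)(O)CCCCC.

5-ethyl-4-methyldecan-5-ol

Counting along the main chain through the –OH group gives 10 carbons: the parent is decane.
The highest-priority functional group is an alcohol (–OH), so the name ends in -ol.
Choose the numbering such that numbering from this end puts the hydroxyl group at C-5 rather than C-6.
This places the hydroxyl at C-5; an ethyl group at C-5; a methyl group at C-4.
The substituents are ordered alphabetically, ignoring any di-/tri- multipliers.
Assembling the pieces gives 5-ethyl-4-methyldecan-5-ol.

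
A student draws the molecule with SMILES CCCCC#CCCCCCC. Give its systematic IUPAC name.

Counting along the main chain through the multiple bond gives 12 carbons: the parent is dodecane.
The chain contains a C≡C triple bond, so the unsaturation ending is -yne.
Choose the numbering such that numbering from this end puts the triple bond at C-5 rather than C-7.
That gives the triple bond between C-5 and C-6.
Putting it together: dodec-5-yne.

dodec-5-yne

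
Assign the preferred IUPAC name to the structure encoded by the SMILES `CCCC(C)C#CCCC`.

The longest chain bearing the multiple bond is 9 carbons long (nonane).
A C≡C triple bond in the chain gives the infix -yne-.
Number the chain so that numbering from this end puts the triple bond at C-4 rather than C-5.
With this numbering: the triple bond between C-4 and C-5; a methyl group at C-6.
Putting it together: 6-methylnon-4-yne.

6-methylnon-4-yne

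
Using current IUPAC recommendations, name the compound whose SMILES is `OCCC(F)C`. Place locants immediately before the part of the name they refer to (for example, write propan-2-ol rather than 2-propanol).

3-fluorobutan-1-ol

The longest chain bearing the –OH group is 4 carbons long (butane).
The highest-priority functional group is an alcohol (–OH), so the name ends in -ol.
Number the chain so that numbering from this end puts the hydroxyl group at C-1 rather than C-4.
That gives the hydroxyl at C-1; a fluoro group at C-3.
Assembling the pieces gives 3-fluorobutan-1-ol.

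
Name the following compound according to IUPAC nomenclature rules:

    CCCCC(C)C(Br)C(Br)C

The longest continuous carbon chain has 8 atoms, so the parent hydride is octane.
Number the chain so that the substituent locant set {2,3,4} is lower than {5,6,7} at the first point of difference.
This places bromo groups at C-2 and C-3; a methyl group at C-4.
The substituents are ordered alphabetically, ignoring any di-/tri- multipliers.
Putting it together: 2,3-dibromo-4-methyloctane.

2,3-dibromo-4-methyloctane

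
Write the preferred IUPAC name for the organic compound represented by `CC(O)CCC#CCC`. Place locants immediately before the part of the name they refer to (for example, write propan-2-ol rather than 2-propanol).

The longest chain bearing the –OH group and the multiple bond is 8 carbons long (octane).
An alcohol (–OH) is the principal characteristic group, giving the suffix -ol.
The chain contains a C≡C triple bond, so the unsaturation ending is -yne.
Number the chain so that numbering from this end puts the hydroxyl group at C-2 rather than C-7.
This places the hydroxyl at C-2; the triple bond between C-5 and C-6.
The name is oct-5-yn-2-ol.

oct-5-yn-2-ol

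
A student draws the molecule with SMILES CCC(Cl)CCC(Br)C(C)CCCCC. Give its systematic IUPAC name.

6-bromo-3-chloro-7-methyldodecane

The longest carbon chain is 12 atoms: the parent is dodecane.
Choose the numbering such that the substituent locant set {3,6,7} is lower than {6,7,10} at the first point of difference.
This places a bromo group at C-6; a chloro group at C-3; a methyl group at C-7.
Substituent prefixes are cited in alphabetical order (multiplying prefixes like di-/tri- are ignored for ordering).
Putting it together: 6-bromo-3-chloro-7-methyldodecane.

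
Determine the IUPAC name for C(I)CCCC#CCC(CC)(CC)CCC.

The longest chain bearing the multiple bond is 11 carbons long (undecane).
There is one C≡C triple bond, indicated by the ending -yne.
The numbering direction is chosen so that numbering from this end puts the triple bond at C-5 rather than C-6.
With this numbering: the triple bond between C-5 and C-6; two ethyl groups at C-8; an iodo group at C-1.
Substituent prefixes are cited in alphabetical order (multiplying prefixes like di-/tri- are ignored for ordering).
Putting it together: 8,8-diethyl-1-iodoundec-5-yne.

8,8-diethyl-1-iodoundec-5-yne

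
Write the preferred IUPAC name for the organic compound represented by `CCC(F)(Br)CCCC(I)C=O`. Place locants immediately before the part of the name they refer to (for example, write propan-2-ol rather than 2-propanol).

The longest carbon chain that includes the –CHO group has 8 carbons, so the parent hydride is octane.
The highest-priority functional group is an aldehyde (terminal –CHO), so the name ends in -al.
Choose the numbering such that the aldehyde carbon is C-1 by definition.
This places a bromo group at C-6; a fluoro group at C-6; an iodo group at C-2.
Substituent prefixes are cited in alphabetical order (multiplying prefixes like di-/tri- are ignored for ordering).
The name is 6-bromo-6-fluoro-2-iodooctanal.

6-bromo-6-fluoro-2-iodooctanal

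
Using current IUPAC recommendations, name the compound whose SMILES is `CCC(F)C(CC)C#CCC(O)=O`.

5-ethyl-6-fluorooct-3-ynoic acid

Counting along the main chain through the –COOH group and the multiple bond gives 8 carbons: the parent is octane.
The principal characteristic group is a carboxylic acid (terminal –COOH), named with the suffix -oic acid.
The chain contains a C≡C triple bond, so the unsaturation ending is -yne.
The numbering direction is chosen so that the carboxylic acid carbon is C-1 by definition.
This places the triple bond between C-3 and C-4; an ethyl group at C-5; a fluoro group at C-6.
The substituents are ordered alphabetically, ignoring any di-/tri- multipliers.
Putting it together: 5-ethyl-6-fluorooct-3-ynoic acid.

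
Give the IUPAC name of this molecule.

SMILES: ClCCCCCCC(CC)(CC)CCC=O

10-chloro-4,4-diethyldecanal

The longest chain bearing the –CHO group is 10 carbons long (decane).
The highest-priority functional group is an aldehyde (terminal –CHO), so the name ends in -al.
Number the chain so that the aldehyde carbon is C-1 by definition.
With this numbering: a chloro group at C-10; two ethyl groups at C-4.
Substituent prefixes are cited in alphabetical order (multiplying prefixes like di-/tri- are ignored for ordering).
Putting it together: 10-chloro-4,4-diethyldecanal.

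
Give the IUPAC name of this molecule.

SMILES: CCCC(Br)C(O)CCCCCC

Counting along the main chain through the –OH group gives 11 carbons: the parent is undecane.
An alcohol (–OH) is the principal characteristic group, giving the suffix -ol.
The numbering direction is chosen so that numbering from this end puts the hydroxyl group at C-5 rather than C-7.
With this numbering: the hydroxyl at C-5; a bromo group at C-4.
The name is 4-bromoundecan-5-ol.

4-bromoundecan-5-ol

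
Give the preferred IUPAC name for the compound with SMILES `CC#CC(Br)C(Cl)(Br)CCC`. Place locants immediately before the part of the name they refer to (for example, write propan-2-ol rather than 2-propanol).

4,5-dibromo-5-chlorooct-2-yne

The longest carbon chain that includes the multiple bond has 8 carbons, so the parent hydride is octane.
A C≡C triple bond in the chain gives the infix -yne-.
Number the chain so that numbering from this end puts the triple bond at C-2 rather than C-6.
That gives the triple bond between C-2 and C-3; bromo groups at C-4 and C-5; a chloro group at C-5.
Substituent prefixes are cited in alphabetical order (multiplying prefixes like di-/tri- are ignored for ordering).
Putting it together: 4,5-dibromo-5-chlorooct-2-yne.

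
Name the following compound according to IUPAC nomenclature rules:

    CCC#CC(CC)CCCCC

5-ethyldec-3-yne

The longest chain bearing the multiple bond is 10 carbons long (decane).
The chain contains a C≡C triple bond, so the unsaturation ending is -yne.
The numbering direction is chosen so that numbering from this end puts the triple bond at C-3 rather than C-7.
That gives the triple bond between C-3 and C-4; an ethyl group at C-5.
Putting it together: 5-ethyldec-3-yne.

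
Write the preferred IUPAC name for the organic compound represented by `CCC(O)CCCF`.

6-fluorohexan-3-ol

Counting along the main chain through the –OH group gives 6 carbons: the parent is hexane.
An alcohol (–OH) is the principal characteristic group, giving the suffix -ol.
Choose the numbering such that numbering from this end puts the hydroxyl group at C-3 rather than C-4.
With this numbering: the hydroxyl at C-3; a fluoro group at C-6.
Assembling the pieces gives 6-fluorohexan-3-ol.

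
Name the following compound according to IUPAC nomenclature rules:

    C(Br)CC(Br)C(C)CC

The longest carbon chain is 6 atoms: the parent is hexane.
Choose the numbering such that the substituent locant set {1,3,4} is lower than {3,4,6} at the first point of difference.
With this numbering: bromo groups at C-1 and C-3; a methyl group at C-4.
Substituent prefixes are cited in alphabetical order (multiplying prefixes like di-/tri- are ignored for ordering).
Assembling the pieces gives 1,3-dibromo-4-methylhexane.

1,3-dibromo-4-methylhexane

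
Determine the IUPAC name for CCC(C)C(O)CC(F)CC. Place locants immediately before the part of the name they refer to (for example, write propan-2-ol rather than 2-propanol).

The longest carbon chain that includes the –OH group has 8 carbons, so the parent hydride is octane.
The principal characteristic group is an alcohol (–OH), named with the suffix -ol.
The numbering direction is chosen so that numbering from this end puts the hydroxyl group at C-4 rather than C-5.
With this numbering: the hydroxyl at C-4; a fluoro group at C-6; a methyl group at C-3.
The substituents are ordered alphabetically, ignoring any di-/tri- multipliers.
The name is 6-fluoro-3-methyloctan-4-ol.

6-fluoro-3-methyloctan-4-ol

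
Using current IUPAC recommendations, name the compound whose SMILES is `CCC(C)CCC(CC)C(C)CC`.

4-ethyl-3,7-dimethylnonane

The longest carbon chain is 9 atoms: the parent is nonane.
Choose the numbering such that the substituent locant set {3,4,7} is lower than {3,6,7} at the first point of difference.
That gives an ethyl group at C-4; methyl groups at C-3 and C-7.
The substituents are ordered alphabetically, ignoring any di-/tri- multipliers.
The name is 4-ethyl-3,7-dimethylnonane.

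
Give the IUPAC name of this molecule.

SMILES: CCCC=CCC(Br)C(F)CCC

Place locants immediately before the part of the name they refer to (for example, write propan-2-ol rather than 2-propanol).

7-bromo-8-fluoroundec-4-ene

The longest chain bearing the multiple bond is 11 carbons long (undecane).
The chain contains a C=C double bond, so the unsaturation ending is -ene.
Number the chain so that numbering from this end puts the double bond at C-4 rather than C-7.
With this numbering: the double bond between C-4 and C-5; a bromo group at C-7; a fluoro group at C-8.
Substituent prefixes are cited in alphabetical order (multiplying prefixes like di-/tri- are ignored for ordering).
The name is 7-bromo-8-fluoroundec-4-ene.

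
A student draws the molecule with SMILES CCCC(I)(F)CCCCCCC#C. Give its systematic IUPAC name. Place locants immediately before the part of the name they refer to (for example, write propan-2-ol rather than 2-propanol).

9-fluoro-9-iodododec-1-yne

The longest chain bearing the multiple bond is 12 carbons long (dodecane).
The chain contains a C≡C triple bond, so the unsaturation ending is -yne.
Choose the numbering such that numbering from this end puts the triple bond at C-1 rather than C-11.
That gives the triple bond between C-1 and C-2; a fluoro group at C-9; an iodo group at C-9.
Prefixes are listed alphabetically: fluoro, iodo.
Assembling the pieces gives 9-fluoro-9-iodododec-1-yne.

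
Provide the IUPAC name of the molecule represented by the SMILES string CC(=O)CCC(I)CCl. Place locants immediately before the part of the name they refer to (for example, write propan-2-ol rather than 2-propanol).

6-chloro-5-iodohexan-2-one

The longest chain bearing the carbonyl is 6 carbons long (hexane).
A ketone (C=O on an internal carbon) is the principal characteristic group, giving the suffix -one.
The numbering direction is chosen so that numbering from this end puts the carbonyl group at C-2 rather than C-5.
That gives the carbonyl at C-2; a chloro group at C-6; an iodo group at C-5.
Substituent prefixes are cited in alphabetical order (multiplying prefixes like di-/tri- are ignored for ordering).
Putting it together: 6-chloro-5-iodohexan-2-one.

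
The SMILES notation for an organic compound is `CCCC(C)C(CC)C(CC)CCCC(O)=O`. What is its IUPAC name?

The longest chain bearing the –COOH group is 10 carbons long (decane).
The highest-priority functional group is a carboxylic acid (terminal –COOH), so the name ends in -oic acid.
Choose the numbering such that the carboxylic acid carbon is C-1 by definition.
That gives ethyl groups at C-5 and C-6; a methyl group at C-7.
Prefixes are listed alphabetically: ethyl, methyl.
Assembling the pieces gives 5,6-diethyl-7-methyldecanoic acid.

5,6-diethyl-7-methyldecanoic acid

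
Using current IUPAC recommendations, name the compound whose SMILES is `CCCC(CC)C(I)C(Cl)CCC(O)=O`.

4-chloro-6-ethyl-5-iodononanoic acid

Counting along the main chain through the –COOH group gives 9 carbons: the parent is nonane.
A carboxylic acid (terminal –COOH) is the principal characteristic group, giving the suffix -oic acid.
The numbering direction is chosen so that the carboxylic acid carbon is C-1 by definition.
This places a chloro group at C-4; an ethyl group at C-6; an iodo group at C-5.
Substituent prefixes are cited in alphabetical order (multiplying prefixes like di-/tri- are ignored for ordering).
Putting it together: 4-chloro-6-ethyl-5-iodononanoic acid.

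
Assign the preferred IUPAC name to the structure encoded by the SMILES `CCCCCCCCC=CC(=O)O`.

The longest carbon chain that includes the –COOH group and the multiple bond has 11 carbons, so the parent hydride is undecane.
The principal characteristic group is a carboxylic acid (terminal –COOH), named with the suffix -oic acid.
There is one C=C double bond, indicated by the ending -ene.
Choose the numbering such that the carboxylic acid carbon is C-1 by definition.
With this numbering: the double bond between C-2 and C-3.
Assembling the pieces gives undec-2-enoic acid.

undec-2-enoic acid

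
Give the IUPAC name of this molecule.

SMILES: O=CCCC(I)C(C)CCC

Counting along the main chain through the –CHO group gives 8 carbons: the parent is octane.
The highest-priority functional group is an aldehyde (terminal –CHO), so the name ends in -al.
Choose the numbering such that the aldehyde carbon is C-1 by definition.
This places an iodo group at C-4; a methyl group at C-5.
Prefixes are listed alphabetically: iodo, methyl.
Putting it together: 4-iodo-5-methyloctanal.

4-iodo-5-methyloctanal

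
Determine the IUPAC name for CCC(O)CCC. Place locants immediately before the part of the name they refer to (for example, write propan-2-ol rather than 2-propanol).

hexan-3-ol

Counting along the main chain through the –OH group gives 6 carbons: the parent is hexane.
The highest-priority functional group is an alcohol (–OH), so the name ends in -ol.
The numbering direction is chosen so that numbering from this end puts the hydroxyl group at C-3 rather than C-4.
This places the hydroxyl at C-3.
Putting it together: hexan-3-ol.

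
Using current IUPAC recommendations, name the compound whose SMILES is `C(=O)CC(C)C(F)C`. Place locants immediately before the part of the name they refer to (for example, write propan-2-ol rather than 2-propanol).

4-fluoro-3-methylpentanal

The longest chain bearing the –CHO group is 5 carbons long (pentane).
The highest-priority functional group is an aldehyde (terminal –CHO), so the name ends in -al.
Number the chain so that the aldehyde carbon is C-1 by definition.
That gives a fluoro group at C-4; a methyl group at C-3.
Prefixes are listed alphabetically: fluoro, methyl.
Putting it together: 4-fluoro-3-methylpentanal.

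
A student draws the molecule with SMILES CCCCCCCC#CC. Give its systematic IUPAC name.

dec-2-yne

Counting along the main chain through the multiple bond gives 10 carbons: the parent is decane.
A C≡C triple bond in the chain gives the infix -yne-.
Number the chain so that numbering from this end puts the triple bond at C-2 rather than C-8.
That gives the triple bond between C-2 and C-3.
The name is dec-2-yne.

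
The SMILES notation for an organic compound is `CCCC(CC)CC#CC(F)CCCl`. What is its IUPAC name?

1-chloro-7-ethyl-3-fluorodec-4-yne

Counting along the main chain through the multiple bond gives 10 carbons: the parent is decane.
The chain contains a C≡C triple bond, so the unsaturation ending is -yne.
Number the chain so that numbering from this end puts the triple bond at C-4 rather than C-6.
That gives the triple bond between C-4 and C-5; a chloro group at C-1; an ethyl group at C-7; a fluoro group at C-3.
The substituents are ordered alphabetically, ignoring any di-/tri- multipliers.
The name is 1-chloro-7-ethyl-3-fluorodec-4-yne.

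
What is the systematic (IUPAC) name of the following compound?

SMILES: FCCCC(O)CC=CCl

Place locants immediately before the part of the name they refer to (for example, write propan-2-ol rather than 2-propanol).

1-chloro-7-fluorohept-1-en-4-ol

The longest carbon chain that includes the –OH group and the multiple bond has 7 carbons, so the parent hydride is heptane.
The principal characteristic group is an alcohol (–OH), named with the suffix -ol.
The chain contains a C=C double bond, so the unsaturation ending is -ene.
The numbering direction is chosen so that numbering from this end puts the double bond at C-1 rather than C-6.
That gives the hydroxyl at C-4; the double bond between C-1 and C-2; a chloro group at C-1; a fluoro group at C-7.
The substituents are ordered alphabetically, ignoring any di-/tri- multipliers.
The name is 1-chloro-7-fluorohept-1-en-4-ol.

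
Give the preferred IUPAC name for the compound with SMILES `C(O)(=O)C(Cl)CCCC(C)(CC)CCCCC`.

Counting along the main chain through the –COOH group gives 11 carbons: the parent is undecane.
The principal characteristic group is a carboxylic acid (terminal –COOH), named with the suffix -oic acid.
Choose the numbering such that the carboxylic acid carbon is C-1 by definition.
This places a chloro group at C-2; an ethyl group at C-6; a methyl group at C-6.
The substituents are ordered alphabetically, ignoring any di-/tri- multipliers.
Putting it together: 2-chloro-6-ethyl-6-methylundecanoic acid.

2-chloro-6-ethyl-6-methylundecanoic acid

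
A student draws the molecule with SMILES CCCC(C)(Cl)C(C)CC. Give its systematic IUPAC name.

4-chloro-3,4-dimethylheptane

The longest continuous carbon chain has 7 atoms, so the parent hydride is heptane.
Choose the numbering such that the substituent locant set {3,4,4} is lower than {4,4,5} at the first point of difference.
With this numbering: a chloro group at C-4; methyl groups at C-3 and C-4.
Substituent prefixes are cited in alphabetical order (multiplying prefixes like di-/tri- are ignored for ordering).
The name is 4-chloro-3,4-dimethylheptane.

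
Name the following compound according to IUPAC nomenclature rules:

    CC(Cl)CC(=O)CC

The longest carbon chain that includes the carbonyl has 6 carbons, so the parent hydride is hexane.
The highest-priority functional group is a ketone (C=O on an internal carbon), so the name ends in -one.
The numbering direction is chosen so that numbering from this end puts the carbonyl group at C-3 rather than C-4.
With this numbering: the carbonyl at C-3; a chloro group at C-5.
Assembling the pieces gives 5-chlorohexan-3-one.

5-chlorohexan-3-one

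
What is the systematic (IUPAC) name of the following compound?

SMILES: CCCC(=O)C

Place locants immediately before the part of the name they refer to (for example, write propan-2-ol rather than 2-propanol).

The longest chain bearing the carbonyl is 5 carbons long (pentane).
The principal characteristic group is a ketone (C=O on an internal carbon), named with the suffix -one.
Number the chain so that numbering from this end puts the carbonyl group at C-2 rather than C-4.
With this numbering: the carbonyl at C-2.
The name is pentan-2-one.

pentan-2-one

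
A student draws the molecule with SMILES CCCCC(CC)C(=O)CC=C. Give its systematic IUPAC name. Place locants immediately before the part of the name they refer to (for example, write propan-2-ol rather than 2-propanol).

5-ethylnon-1-en-4-one

The longest carbon chain that includes the carbonyl and the multiple bond has 9 carbons, so the parent hydride is nonane.
A ketone (C=O on an internal carbon) is the principal characteristic group, giving the suffix -one.
There is one C=C double bond, indicated by the ending -ene.
The numbering direction is chosen so that numbering from this end puts the carbonyl group at C-4 rather than C-6.
This places the carbonyl at C-4; the double bond between C-1 and C-2; an ethyl group at C-5.
Putting it together: 5-ethylnon-1-en-4-one.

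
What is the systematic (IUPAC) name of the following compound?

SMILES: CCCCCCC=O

heptanal

The longest carbon chain that includes the –CHO group has 7 carbons, so the parent hydride is heptane.
The principal characteristic group is an aldehyde (terminal –CHO), named with the suffix -al.
Choose the numbering such that the aldehyde carbon is C-1 by definition.
Putting it together: heptanal.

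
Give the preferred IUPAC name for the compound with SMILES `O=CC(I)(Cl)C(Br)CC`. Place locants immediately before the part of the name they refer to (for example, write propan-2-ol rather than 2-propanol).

Counting along the main chain through the –CHO group gives 5 carbons: the parent is pentane.
The principal characteristic group is an aldehyde (terminal –CHO), named with the suffix -al.
The numbering direction is chosen so that the aldehyde carbon is C-1 by definition.
That gives a bromo group at C-3; a chloro group at C-2; an iodo group at C-2.
Substituent prefixes are cited in alphabetical order (multiplying prefixes like di-/tri- are ignored for ordering).
The name is 3-bromo-2-chloro-2-iodopentanal.

3-bromo-2-chloro-2-iodopentanal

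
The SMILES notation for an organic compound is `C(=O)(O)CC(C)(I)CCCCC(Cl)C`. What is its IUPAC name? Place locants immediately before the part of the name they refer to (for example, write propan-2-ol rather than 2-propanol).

8-chloro-3-iodo-3-methylnonanoic acid

The longest chain bearing the –COOH group is 9 carbons long (nonane).
The highest-priority functional group is a carboxylic acid (terminal –COOH), so the name ends in -oic acid.
Number the chain so that the carboxylic acid carbon is C-1 by definition.
With this numbering: a chloro group at C-8; an iodo group at C-3; a methyl group at C-3.
The substituents are ordered alphabetically, ignoring any di-/tri- multipliers.
Putting it together: 8-chloro-3-iodo-3-methylnonanoic acid.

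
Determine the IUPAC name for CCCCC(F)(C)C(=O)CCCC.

6-fluoro-6-methyldecan-5-one

Counting along the main chain through the carbonyl gives 10 carbons: the parent is decane.
A ketone (C=O on an internal carbon) is the principal characteristic group, giving the suffix -one.
Number the chain so that numbering from this end puts the carbonyl group at C-5 rather than C-6.
This places the carbonyl at C-5; a fluoro group at C-6; a methyl group at C-6.
The substituents are ordered alphabetically, ignoring any di-/tri- multipliers.
Assembling the pieces gives 6-fluoro-6-methyldecan-5-one.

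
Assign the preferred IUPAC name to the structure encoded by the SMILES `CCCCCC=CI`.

1-iodohept-1-ene

Counting along the main chain through the multiple bond gives 7 carbons: the parent is heptane.
A C=C double bond in the chain gives the infix -ene-.
Choose the numbering such that numbering from this end puts the double bond at C-1 rather than C-6.
This places the double bond between C-1 and C-2; an iodo group at C-1.
Assembling the pieces gives 1-iodohept-1-ene.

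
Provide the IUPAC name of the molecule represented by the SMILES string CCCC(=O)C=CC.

The longest carbon chain that includes the carbonyl and the multiple bond has 7 carbons, so the parent hydride is heptane.
A ketone (C=O on an internal carbon) is the principal characteristic group, giving the suffix -one.
The chain contains a C=C double bond, so the unsaturation ending is -ene.
The numbering direction is chosen so that numbering from this end puts the double bond at C-2 rather than C-5.
That gives the carbonyl at C-4; the double bond between C-2 and C-3.
Assembling the pieces gives hept-2-en-4-one.

hept-2-en-4-one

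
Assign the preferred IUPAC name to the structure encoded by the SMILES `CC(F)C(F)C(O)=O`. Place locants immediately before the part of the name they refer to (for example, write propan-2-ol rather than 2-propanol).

The longest carbon chain that includes the –COOH group has 4 carbons, so the parent hydride is butane.
The principal characteristic group is a carboxylic acid (terminal –COOH), named with the suffix -oic acid.
The numbering direction is chosen so that the carboxylic acid carbon is C-1 by definition.
With this numbering: fluoro groups at C-2 and C-3.
The name is 2,3-difluorobutanoic acid.

2,3-difluorobutanoic acid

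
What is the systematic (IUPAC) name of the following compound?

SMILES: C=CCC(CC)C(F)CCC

4-ethyl-5-fluorooct-1-ene

The longest carbon chain that includes the multiple bond has 8 carbons, so the parent hydride is octane.
There is one C=C double bond, indicated by the ending -ene.
The numbering direction is chosen so that numbering from this end puts the double bond at C-1 rather than C-7.
That gives the double bond between C-1 and C-2; an ethyl group at C-4; a fluoro group at C-5.
The substituents are ordered alphabetically, ignoring any di-/tri- multipliers.
Putting it together: 4-ethyl-5-fluorooct-1-ene.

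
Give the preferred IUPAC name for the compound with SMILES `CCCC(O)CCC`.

Counting along the main chain through the –OH group gives 7 carbons: the parent is heptane.
The principal characteristic group is an alcohol (–OH), named with the suffix -ol.
Numbering from either end gives identical locants here.
This places the hydroxyl at C-4.
Putting it together: heptan-4-ol.

heptan-4-ol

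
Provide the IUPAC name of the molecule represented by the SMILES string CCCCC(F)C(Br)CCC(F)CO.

5-bromo-2,6-difluorodecan-1-ol

Counting along the main chain through the –OH group gives 10 carbons: the parent is decane.
The principal characteristic group is an alcohol (–OH), named with the suffix -ol.
The numbering direction is chosen so that numbering from this end puts the hydroxyl group at C-1 rather than C-10.
With this numbering: the hydroxyl at C-1; a bromo group at C-5; fluoro groups at C-2 and C-6.
The substituents are ordered alphabetically, ignoring any di-/tri- multipliers.
Putting it together: 5-bromo-2,6-difluorodecan-1-ol.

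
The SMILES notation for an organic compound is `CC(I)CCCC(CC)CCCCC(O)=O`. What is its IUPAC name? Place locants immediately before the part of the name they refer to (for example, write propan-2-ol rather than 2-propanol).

6-ethyl-10-iodoundecanoic acid

Counting along the main chain through the –COOH group gives 11 carbons: the parent is undecane.
The principal characteristic group is a carboxylic acid (terminal –COOH), named with the suffix -oic acid.
Choose the numbering such that the carboxylic acid carbon is C-1 by definition.
With this numbering: an ethyl group at C-6; an iodo group at C-10.
The substituents are ordered alphabetically, ignoring any di-/tri- multipliers.
Assembling the pieces gives 6-ethyl-10-iodoundecanoic acid.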